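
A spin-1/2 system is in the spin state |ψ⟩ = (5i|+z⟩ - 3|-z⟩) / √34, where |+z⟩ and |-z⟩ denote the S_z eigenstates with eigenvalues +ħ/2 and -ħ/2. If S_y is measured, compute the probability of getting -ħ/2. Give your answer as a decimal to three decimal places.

|-y⟩ = (|+z⟩ - i|-z⟩)/√2, so ⟨-y|ψ⟩ = (2i) / (√2·√34).
P = |2i|² / 68 = 4/68.

0.059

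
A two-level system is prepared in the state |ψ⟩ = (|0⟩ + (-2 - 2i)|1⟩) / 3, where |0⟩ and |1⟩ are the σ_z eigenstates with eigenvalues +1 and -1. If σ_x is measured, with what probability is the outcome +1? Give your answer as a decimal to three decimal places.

|+x⟩ = (|0⟩ + |1⟩)/√2, so ⟨+x|ψ⟩ = (-1 - 2i) / (√2·3).
P = |-1 - 2i|² / 18 = 5/18.

0.278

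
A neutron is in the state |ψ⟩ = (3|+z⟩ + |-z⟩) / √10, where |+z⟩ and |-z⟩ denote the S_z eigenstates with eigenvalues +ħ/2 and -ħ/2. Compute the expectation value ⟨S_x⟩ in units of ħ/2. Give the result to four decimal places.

⟨σ_x⟩ = 2 Re(a* b)/(|a|²+|b|²) with a = 3, b = 1.
a* b = 3, so ⟨σ_x⟩ = 6/10.
⟨S_x⟩ = (ħ/2)·⟨σ_x⟩.

0.6000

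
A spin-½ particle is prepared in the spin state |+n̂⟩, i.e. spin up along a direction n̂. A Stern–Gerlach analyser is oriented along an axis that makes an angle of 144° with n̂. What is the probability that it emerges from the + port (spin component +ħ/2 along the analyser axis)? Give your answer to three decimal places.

0.095

For spin-½, the probability of finding spin-up along an axis at angle θ to the initial spin direction is cos²(θ/2); spin-down is sin²(θ/2).
θ = 144°, so P = cos²(72°) ≈ 0.095.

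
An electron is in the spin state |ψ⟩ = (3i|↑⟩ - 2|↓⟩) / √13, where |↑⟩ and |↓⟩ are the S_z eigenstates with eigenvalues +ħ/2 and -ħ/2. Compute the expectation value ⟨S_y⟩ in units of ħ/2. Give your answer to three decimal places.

⟨σ_y⟩ = 2 Im(a* b)/(|a|²+|b|²) with a = 3i, b = -2.
a* b = 6i, so ⟨σ_y⟩ = 12/13.
⟨S_y⟩ = (ħ/2)·⟨σ_y⟩.

0.923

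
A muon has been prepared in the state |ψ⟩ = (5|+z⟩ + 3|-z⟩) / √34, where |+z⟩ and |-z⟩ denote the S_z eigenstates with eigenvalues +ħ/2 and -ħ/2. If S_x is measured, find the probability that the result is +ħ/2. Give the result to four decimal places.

|+x⟩ = (|+z⟩ + |-z⟩)/√2, so ⟨+x|ψ⟩ = (8) / (√2·√34).
P = |8|² / 68 = 64/68.

0.9412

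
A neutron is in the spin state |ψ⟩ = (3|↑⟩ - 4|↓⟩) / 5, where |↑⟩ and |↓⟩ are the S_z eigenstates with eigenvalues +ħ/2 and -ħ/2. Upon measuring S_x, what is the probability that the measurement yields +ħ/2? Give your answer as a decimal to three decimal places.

0.020

|+x⟩ = (|↑⟩ + |↓⟩)/√2, so ⟨+x|ψ⟩ = (-1) / (√2·5).
P = |-1|² / 50 = 1/50.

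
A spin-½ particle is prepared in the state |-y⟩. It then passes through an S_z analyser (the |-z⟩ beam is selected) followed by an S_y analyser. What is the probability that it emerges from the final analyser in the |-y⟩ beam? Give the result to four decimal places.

First analyser (S_z): from |-y⟩, P(|-z⟩) = 1/2.
After stage 1 the state is |-z⟩; P(|-y⟩) = |⟨-y|-z⟩|² = 1/2.
Joint probability = 1/2 × 1/2 = 0.2500.

0.2500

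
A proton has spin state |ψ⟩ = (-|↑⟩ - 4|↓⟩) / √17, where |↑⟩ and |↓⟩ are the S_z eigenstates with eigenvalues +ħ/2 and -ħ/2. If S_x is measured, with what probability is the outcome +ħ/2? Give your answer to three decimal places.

0.735

|+x⟩ = (|↑⟩ + |↓⟩)/√2, so ⟨+x|ψ⟩ = (-5) / (√2·√17).
P = |-5|² / 34 = 25/34.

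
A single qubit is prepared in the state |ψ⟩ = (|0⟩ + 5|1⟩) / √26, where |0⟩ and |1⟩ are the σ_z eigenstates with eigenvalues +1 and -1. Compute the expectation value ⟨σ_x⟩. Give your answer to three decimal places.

⟨σ_x⟩ = 2 Re(a* b)/(|a|²+|b|²) with a = 1, b = 5.
a* b = 5, so ⟨σ_x⟩ = 10/26.

0.385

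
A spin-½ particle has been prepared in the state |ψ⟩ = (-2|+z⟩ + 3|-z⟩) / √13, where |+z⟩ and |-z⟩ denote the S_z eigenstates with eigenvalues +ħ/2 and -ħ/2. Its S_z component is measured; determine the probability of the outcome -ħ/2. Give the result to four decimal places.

The -ħ/2 outcome corresponds to |-z⟩. Its amplitude in |ψ⟩ is 3/√13.
P = |3|² / 13 = 9/13.

0.6923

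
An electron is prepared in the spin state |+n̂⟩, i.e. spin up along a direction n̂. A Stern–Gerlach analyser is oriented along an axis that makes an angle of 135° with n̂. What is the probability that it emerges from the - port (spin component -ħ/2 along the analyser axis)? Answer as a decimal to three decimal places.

0.854

For spin-½, the probability of finding spin-up along an axis at angle θ to the initial spin direction is cos²(θ/2); spin-down is sin²(θ/2).
θ = 135°, so P = sin²(67.5°) ≈ 0.854.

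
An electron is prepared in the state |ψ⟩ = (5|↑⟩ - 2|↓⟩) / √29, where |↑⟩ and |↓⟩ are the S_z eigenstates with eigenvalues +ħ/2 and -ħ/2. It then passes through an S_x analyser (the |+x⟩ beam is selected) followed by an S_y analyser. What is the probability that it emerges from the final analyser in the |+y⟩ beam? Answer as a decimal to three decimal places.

First analyser (S_x): P(|+x⟩) = |⟨+x|ψ⟩|² = 9/58.
After stage 1 the state is |+x⟩; P(|+y⟩) = |⟨+y|+x⟩|² = 1/2.
Joint probability = 9/58 × 1/2 = 0.078.

0.078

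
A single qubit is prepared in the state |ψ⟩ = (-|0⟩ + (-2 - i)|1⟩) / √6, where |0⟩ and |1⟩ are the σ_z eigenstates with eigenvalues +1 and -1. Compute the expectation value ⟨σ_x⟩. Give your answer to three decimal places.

⟨σ_x⟩ = 2 Re(a* b)/(|a|²+|b|²) with a = -1, b = (-2 - i).
a* b = (2 + i), so ⟨σ_x⟩ = 4/6.

0.667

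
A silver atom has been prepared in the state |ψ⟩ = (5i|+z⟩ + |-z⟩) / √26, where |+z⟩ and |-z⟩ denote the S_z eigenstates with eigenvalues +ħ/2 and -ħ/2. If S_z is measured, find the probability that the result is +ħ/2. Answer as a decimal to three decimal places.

The +ħ/2 outcome corresponds to |+z⟩. Its amplitude in |ψ⟩ is 5i/√26.
P = |5i|² / 26 = 25/26.

0.962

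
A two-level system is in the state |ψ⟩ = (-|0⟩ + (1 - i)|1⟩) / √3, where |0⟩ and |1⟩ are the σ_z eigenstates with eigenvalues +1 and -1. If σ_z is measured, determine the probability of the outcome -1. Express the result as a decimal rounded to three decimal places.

0.667

The -1 outcome corresponds to |1⟩. Its amplitude in |ψ⟩ is (1 - i)/√3.
P = |1 - i|² / 3 = 2/3.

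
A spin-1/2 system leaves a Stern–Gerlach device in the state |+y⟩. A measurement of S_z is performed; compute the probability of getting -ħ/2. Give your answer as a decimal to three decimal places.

0.500

In the S_z basis, |+y⟩ = (|↑⟩ + i|↓⟩)/√2 and |-z⟩ = |↓⟩.
|⟨-z|+y⟩|² = 1/2.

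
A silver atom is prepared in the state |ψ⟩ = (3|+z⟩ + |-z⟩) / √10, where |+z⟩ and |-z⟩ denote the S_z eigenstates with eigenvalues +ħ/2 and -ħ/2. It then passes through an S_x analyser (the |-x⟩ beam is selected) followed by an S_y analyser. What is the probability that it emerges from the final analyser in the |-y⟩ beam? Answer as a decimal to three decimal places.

First analyser (S_x): P(|-x⟩) = |⟨-x|ψ⟩|² = 4/20.
After stage 1 the state is |-x⟩; P(|-y⟩) = |⟨-y|-x⟩|² = 1/2.
Joint probability = 4/20 × 1/2 = 0.100.

0.100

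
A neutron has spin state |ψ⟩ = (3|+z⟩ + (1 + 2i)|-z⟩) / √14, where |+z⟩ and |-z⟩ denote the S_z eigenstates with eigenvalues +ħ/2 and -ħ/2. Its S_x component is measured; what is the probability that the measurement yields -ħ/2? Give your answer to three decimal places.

0.286

|-x⟩ = (|+z⟩ - |-z⟩)/√2, so ⟨-x|ψ⟩ = (2 - 2i) / (√2·√14).
P = |2 - 2i|² / 28 = 8/28.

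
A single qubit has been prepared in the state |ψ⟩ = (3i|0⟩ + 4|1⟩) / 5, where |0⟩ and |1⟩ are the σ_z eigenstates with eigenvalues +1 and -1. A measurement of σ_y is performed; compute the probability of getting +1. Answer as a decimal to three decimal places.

0.020

|+y⟩ = (|0⟩ + i|1⟩)/√2, so ⟨+y|ψ⟩ = (-i) / (√2·5).
P = |-i|² / 50 = 1/50.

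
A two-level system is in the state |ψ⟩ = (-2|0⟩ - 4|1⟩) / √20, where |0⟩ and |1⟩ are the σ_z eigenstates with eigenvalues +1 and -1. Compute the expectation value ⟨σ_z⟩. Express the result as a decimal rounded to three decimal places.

-0.600

⟨σ_z⟩ = |a|² - |b|² divided by |a|²+|b|², with a, b the |0⟩, |1⟩ amplitudes.
= (4 - 16)/20 = -12/20.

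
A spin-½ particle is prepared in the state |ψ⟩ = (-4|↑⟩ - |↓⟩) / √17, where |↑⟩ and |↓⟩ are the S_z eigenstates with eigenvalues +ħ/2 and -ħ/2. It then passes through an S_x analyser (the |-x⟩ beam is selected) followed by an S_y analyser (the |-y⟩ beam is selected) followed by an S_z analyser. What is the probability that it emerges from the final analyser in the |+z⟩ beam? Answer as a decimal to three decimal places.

First analyser (S_x): P(|-x⟩) = |⟨-x|ψ⟩|² = 9/34.
After stage 1 the state is |-x⟩; P(|-y⟩) = |⟨-y|-x⟩|² = 1/2.
After stage 2 the state is |-y⟩; P(|+z⟩) = |⟨+z|-y⟩|² = 1/2.
Joint probability = 9/34 × 1/2 × 1/2 = 0.066.

0.066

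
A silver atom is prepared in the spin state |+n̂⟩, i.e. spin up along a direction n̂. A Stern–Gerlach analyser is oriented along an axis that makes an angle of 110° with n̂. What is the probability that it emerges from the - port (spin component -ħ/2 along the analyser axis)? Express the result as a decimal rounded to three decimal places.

For spin-½, the probability of finding spin-up along an axis at angle θ to the initial spin direction is cos²(θ/2); spin-down is sin²(θ/2).
θ = 110°, so P = sin²(55°) ≈ 0.671.

0.671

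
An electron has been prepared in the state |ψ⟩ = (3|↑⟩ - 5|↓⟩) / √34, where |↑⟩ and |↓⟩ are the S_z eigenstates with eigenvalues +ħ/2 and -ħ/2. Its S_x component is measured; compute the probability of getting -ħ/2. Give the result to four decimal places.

|-x⟩ = (|↑⟩ - |↓⟩)/√2, so ⟨-x|ψ⟩ = (8) / (√2·√34).
P = |8|² / 68 = 64/68.

0.9412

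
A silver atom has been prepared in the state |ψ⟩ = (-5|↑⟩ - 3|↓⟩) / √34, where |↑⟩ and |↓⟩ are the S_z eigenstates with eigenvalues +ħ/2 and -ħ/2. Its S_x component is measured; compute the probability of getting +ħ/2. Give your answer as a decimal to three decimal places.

|+x⟩ = (|↑⟩ + |↓⟩)/√2, so ⟨+x|ψ⟩ = (-8) / (√2·√34).
P = |-8|² / 68 = 64/68.

0.941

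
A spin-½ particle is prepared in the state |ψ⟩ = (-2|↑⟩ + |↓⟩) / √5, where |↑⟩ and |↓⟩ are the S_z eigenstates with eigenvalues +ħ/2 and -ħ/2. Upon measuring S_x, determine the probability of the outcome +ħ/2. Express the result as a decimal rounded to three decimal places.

|+x⟩ = (|↑⟩ + |↓⟩)/√2, so ⟨+x|ψ⟩ = (-1) / (√2·√5).
P = |-1|² / 10 = 1/10.

0.100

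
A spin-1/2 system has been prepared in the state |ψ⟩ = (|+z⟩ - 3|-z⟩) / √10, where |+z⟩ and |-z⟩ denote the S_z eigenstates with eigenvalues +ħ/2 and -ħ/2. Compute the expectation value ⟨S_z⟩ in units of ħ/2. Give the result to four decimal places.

-0.8000

⟨σ_z⟩ = |a|² - |b|² divided by |a|²+|b|², with a, b the |+z⟩, |-z⟩ amplitudes.
= (1 - 9)/10 = -8/10.
⟨S_z⟩ = (ħ/2)·⟨σ_z⟩.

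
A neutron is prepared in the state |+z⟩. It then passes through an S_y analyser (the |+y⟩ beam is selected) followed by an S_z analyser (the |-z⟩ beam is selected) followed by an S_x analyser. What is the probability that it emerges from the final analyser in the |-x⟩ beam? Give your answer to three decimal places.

0.125

First analyser (S_y): from |+z⟩, P(|+y⟩) = 1/2.
After stage 1 the state is |+y⟩; P(|-z⟩) = |⟨-z|+y⟩|² = 1/2.
After stage 2 the state is |-z⟩; P(|-x⟩) = |⟨-x|-z⟩|² = 1/2.
Joint probability = 1/2 × 1/2 × 1/2 = 0.125.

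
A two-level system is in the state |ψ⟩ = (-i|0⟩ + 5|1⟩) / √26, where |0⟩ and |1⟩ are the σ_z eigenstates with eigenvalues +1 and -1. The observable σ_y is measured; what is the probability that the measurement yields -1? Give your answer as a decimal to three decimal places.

|-y⟩ = (|0⟩ - i|1⟩)/√2, so ⟨-y|ψ⟩ = (4i) / (√2·√26).
P = |4i|² / 52 = 16/52.

0.308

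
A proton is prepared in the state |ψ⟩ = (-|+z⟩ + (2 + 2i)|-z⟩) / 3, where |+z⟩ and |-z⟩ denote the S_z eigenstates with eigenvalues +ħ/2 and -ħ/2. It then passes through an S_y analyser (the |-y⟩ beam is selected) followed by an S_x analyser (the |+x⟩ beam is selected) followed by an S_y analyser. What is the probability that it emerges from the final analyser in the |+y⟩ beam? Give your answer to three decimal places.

0.181

First analyser (S_y): P(|-y⟩) = |⟨-y|ψ⟩|² = 13/18.
After stage 1 the state is |-y⟩; P(|+x⟩) = |⟨+x|-y⟩|² = 1/2.
After stage 2 the state is |+x⟩; P(|+y⟩) = |⟨+y|+x⟩|² = 1/2.
Joint probability = 13/18 × 1/2 × 1/2 = 0.181.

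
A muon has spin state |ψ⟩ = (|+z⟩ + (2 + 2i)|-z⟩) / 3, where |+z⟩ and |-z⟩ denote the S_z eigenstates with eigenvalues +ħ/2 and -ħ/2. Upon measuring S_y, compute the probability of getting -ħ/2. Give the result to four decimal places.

|-y⟩ = (|+z⟩ - i|-z⟩)/√2, so ⟨-y|ψ⟩ = (-1 + 2i) / (√2·3).
P = |-1 + 2i|² / 18 = 5/18.

0.2778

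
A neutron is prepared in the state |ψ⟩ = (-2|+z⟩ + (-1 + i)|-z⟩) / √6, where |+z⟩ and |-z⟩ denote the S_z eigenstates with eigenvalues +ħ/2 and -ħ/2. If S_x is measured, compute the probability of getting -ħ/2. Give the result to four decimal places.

|-x⟩ = (|+z⟩ - |-z⟩)/√2, so ⟨-x|ψ⟩ = (-1 - i) / (√2·√6).
P = |-1 - i|² / 12 = 2/12.

0.1667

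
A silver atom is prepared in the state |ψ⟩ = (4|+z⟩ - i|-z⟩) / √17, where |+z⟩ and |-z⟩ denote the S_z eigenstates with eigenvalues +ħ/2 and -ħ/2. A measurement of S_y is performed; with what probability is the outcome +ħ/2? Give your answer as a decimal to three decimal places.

0.265

|+y⟩ = (|+z⟩ + i|-z⟩)/√2, so ⟨+y|ψ⟩ = (3) / (√2·√17).
P = |3|² / 34 = 9/34.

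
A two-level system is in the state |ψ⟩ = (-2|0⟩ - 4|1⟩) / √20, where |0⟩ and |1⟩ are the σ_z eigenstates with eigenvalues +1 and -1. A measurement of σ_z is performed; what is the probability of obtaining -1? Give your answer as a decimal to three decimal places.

0.800

The -1 outcome corresponds to |1⟩. Its amplitude in |ψ⟩ is -4/√20.
P = |-4|² / 20 = 16/20.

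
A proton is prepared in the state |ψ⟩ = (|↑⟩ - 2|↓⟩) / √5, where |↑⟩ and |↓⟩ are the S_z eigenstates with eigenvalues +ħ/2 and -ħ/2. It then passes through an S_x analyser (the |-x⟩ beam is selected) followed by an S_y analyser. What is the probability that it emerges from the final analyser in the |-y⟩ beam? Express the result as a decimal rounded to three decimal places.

0.450

First analyser (S_x): P(|-x⟩) = |⟨-x|ψ⟩|² = 9/10.
After stage 1 the state is |-x⟩; P(|-y⟩) = |⟨-y|-x⟩|² = 1/2.
Joint probability = 9/10 × 1/2 = 0.450.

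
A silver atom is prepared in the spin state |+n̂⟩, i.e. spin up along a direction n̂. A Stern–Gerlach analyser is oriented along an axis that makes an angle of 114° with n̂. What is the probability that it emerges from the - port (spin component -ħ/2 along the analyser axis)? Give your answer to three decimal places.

0.703

For spin-½, the probability of finding spin-up along an axis at angle θ to the initial spin direction is cos²(θ/2); spin-down is sin²(θ/2).
θ = 114°, so P = sin²(57°) ≈ 0.703.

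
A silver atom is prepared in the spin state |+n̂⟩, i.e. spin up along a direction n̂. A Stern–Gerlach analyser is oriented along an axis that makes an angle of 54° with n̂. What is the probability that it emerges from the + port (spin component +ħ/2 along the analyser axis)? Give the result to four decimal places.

For spin-½, the probability of finding spin-up along an axis at angle θ to the initial spin direction is cos²(θ/2); spin-down is sin²(θ/2).
θ = 54°, so P = cos²(27°) ≈ 0.7939.

0.7939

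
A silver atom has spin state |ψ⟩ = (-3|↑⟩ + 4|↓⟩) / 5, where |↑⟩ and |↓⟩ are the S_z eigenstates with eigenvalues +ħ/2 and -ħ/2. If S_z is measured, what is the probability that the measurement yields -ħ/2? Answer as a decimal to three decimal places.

0.640

The -ħ/2 outcome corresponds to |↓⟩. Its amplitude in |ψ⟩ is 4/5.
P = |4|² / 25 = 16/25.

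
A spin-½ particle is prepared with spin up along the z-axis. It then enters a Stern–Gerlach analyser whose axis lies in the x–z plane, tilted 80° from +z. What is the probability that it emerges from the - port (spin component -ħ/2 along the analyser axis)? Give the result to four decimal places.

0.4132

For spin-½, the probability of finding spin-up along an axis at angle θ to the initial spin direction is cos²(θ/2); spin-down is sin²(θ/2).
θ = 80°, so P = sin²(40°) ≈ 0.4132.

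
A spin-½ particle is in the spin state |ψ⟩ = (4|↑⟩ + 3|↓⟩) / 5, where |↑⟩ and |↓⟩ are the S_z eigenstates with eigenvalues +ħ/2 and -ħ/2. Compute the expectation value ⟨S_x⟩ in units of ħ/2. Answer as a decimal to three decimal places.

⟨σ_x⟩ = 2 Re(a* b)/(|a|²+|b|²) with a = 4, b = 3.
a* b = 12, so ⟨σ_x⟩ = 24/25.
⟨S_x⟩ = (ħ/2)·⟨σ_x⟩.

0.960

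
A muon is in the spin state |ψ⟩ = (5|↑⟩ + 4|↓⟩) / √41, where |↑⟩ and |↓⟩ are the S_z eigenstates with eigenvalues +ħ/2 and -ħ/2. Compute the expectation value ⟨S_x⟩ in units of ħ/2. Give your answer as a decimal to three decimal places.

0.976

⟨σ_x⟩ = 2 Re(a* b)/(|a|²+|b|²) with a = 5, b = 4.
a* b = 20, so ⟨σ_x⟩ = 40/41.
⟨S_x⟩ = (ħ/2)·⟨σ_x⟩.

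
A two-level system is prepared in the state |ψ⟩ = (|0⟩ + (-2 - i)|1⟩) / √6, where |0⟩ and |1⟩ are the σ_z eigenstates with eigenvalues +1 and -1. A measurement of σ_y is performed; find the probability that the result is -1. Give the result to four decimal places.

0.6667

|-y⟩ = (|0⟩ - i|1⟩)/√2, so ⟨-y|ψ⟩ = (2 - 2i) / (√2·√6).
P = |2 - 2i|² / 12 = 8/12.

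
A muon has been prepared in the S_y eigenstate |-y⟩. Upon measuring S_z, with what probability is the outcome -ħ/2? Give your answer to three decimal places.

In the S_z basis, |-y⟩ = (|+z⟩ - i|-z⟩)/√2 and |-z⟩ = |-z⟩.
|⟨-z|-y⟩|² = 1/2.

0.500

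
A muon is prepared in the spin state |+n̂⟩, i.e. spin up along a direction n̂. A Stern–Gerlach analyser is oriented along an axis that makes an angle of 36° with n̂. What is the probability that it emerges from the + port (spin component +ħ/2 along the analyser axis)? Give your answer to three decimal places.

0.905

For spin-½, the probability of finding spin-up along an axis at angle θ to the initial spin direction is cos²(θ/2); spin-down is sin²(θ/2).
θ = 36°, so P = cos²(18°) ≈ 0.905.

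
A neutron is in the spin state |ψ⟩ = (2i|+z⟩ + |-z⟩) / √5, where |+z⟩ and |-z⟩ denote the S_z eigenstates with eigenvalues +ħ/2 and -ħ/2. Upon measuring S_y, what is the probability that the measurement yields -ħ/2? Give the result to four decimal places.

|-y⟩ = (|+z⟩ - i|-z⟩)/√2, so ⟨-y|ψ⟩ = (3i) / (√2·√5).
P = |3i|² / 10 = 9/10.

0.9000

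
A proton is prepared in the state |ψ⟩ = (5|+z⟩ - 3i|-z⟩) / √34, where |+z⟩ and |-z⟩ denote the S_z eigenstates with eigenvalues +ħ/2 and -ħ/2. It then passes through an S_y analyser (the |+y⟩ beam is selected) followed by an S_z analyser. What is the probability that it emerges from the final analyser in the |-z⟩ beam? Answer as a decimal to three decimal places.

0.029

First analyser (S_y): P(|+y⟩) = |⟨+y|ψ⟩|² = 4/68.
After stage 1 the state is |+y⟩; P(|-z⟩) = |⟨-z|+y⟩|² = 1/2.
Joint probability = 4/68 × 1/2 = 0.029.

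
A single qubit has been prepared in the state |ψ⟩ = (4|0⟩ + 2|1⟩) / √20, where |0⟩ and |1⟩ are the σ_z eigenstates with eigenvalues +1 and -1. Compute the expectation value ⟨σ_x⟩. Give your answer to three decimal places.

⟨σ_x⟩ = 2 Re(a* b)/(|a|²+|b|²) with a = 4, b = 2.
a* b = 8, so ⟨σ_x⟩ = 16/20.

0.800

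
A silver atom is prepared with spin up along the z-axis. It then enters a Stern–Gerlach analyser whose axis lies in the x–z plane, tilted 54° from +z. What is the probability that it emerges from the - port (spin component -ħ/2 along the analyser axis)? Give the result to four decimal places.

0.2061

For spin-½, the probability of finding spin-up along an axis at angle θ to the initial spin direction is cos²(θ/2); spin-down is sin²(θ/2).
θ = 54°, so P = sin²(27°) ≈ 0.2061.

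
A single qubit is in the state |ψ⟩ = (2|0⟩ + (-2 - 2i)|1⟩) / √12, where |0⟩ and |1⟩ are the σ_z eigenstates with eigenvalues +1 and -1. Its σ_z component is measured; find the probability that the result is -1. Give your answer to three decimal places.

The -1 outcome corresponds to |1⟩. Its amplitude in |ψ⟩ is (-2 - 2i)/√12.
P = |-2 - 2i|² / 12 = 8/12.

0.667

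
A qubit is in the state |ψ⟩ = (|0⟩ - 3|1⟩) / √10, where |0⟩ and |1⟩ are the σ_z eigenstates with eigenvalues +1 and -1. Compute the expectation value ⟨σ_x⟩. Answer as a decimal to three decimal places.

-0.600

⟨σ_x⟩ = 2 Re(a* b)/(|a|²+|b|²) with a = 1, b = -3.
a* b = -3, so ⟨σ_x⟩ = -6/10.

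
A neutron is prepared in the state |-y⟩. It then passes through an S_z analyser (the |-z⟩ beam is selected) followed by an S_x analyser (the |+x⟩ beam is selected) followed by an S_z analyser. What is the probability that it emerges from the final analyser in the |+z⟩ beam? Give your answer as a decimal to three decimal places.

First analyser (S_z): from |-y⟩, P(|-z⟩) = 1/2.
After stage 1 the state is |-z⟩; P(|+x⟩) = |⟨+x|-z⟩|² = 1/2.
After stage 2 the state is |+x⟩; P(|+z⟩) = |⟨+z|+x⟩|² = 1/2.
Joint probability = 1/2 × 1/2 × 1/2 = 0.125.

0.125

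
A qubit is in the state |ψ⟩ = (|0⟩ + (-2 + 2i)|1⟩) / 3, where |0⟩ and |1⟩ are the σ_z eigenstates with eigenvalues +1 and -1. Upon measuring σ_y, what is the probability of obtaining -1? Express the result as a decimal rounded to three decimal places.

|-y⟩ = (|0⟩ - i|1⟩)/√2, so ⟨-y|ψ⟩ = (-1 - 2i) / (√2·3).
P = |-1 - 2i|² / 18 = 5/18.

0.278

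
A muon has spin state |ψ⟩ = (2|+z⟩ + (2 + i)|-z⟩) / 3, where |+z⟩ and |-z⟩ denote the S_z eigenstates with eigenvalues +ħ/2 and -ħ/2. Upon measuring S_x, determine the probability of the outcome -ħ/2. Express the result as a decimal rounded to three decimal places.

0.056

|-x⟩ = (|+z⟩ - |-z⟩)/√2, so ⟨-x|ψ⟩ = (-i) / (√2·3).
P = |-i|² / 18 = 1/18.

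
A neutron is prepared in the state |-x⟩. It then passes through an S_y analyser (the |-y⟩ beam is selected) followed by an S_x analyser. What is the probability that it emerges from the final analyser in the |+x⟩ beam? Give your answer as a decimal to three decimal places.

First analyser (S_y): from |-x⟩, P(|-y⟩) = 1/2.
After stage 1 the state is |-y⟩; P(|+x⟩) = |⟨+x|-y⟩|² = 1/2.
Joint probability = 1/2 × 1/2 = 0.250.

0.250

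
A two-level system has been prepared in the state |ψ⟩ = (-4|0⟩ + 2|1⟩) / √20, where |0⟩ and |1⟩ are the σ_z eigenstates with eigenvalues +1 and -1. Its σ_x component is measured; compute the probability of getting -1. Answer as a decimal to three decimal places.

0.900

|-x⟩ = (|0⟩ - |1⟩)/√2, so ⟨-x|ψ⟩ = (-6) / (√2·√20).
P = |-6|² / 40 = 36/40.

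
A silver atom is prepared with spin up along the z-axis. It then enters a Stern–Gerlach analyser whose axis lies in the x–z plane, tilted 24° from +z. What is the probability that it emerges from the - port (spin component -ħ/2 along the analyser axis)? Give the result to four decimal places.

0.0432

For spin-½, the probability of finding spin-up along an axis at angle θ to the initial spin direction is cos²(θ/2); spin-down is sin²(θ/2).
θ = 24°, so P = sin²(12°) ≈ 0.0432.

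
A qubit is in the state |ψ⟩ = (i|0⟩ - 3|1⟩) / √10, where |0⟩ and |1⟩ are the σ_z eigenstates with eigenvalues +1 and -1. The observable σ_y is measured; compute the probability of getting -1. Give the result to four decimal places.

0.2000

|-y⟩ = (|0⟩ - i|1⟩)/√2, so ⟨-y|ψ⟩ = (-2i) / (√2·√10).
P = |-2i|² / 20 = 4/20.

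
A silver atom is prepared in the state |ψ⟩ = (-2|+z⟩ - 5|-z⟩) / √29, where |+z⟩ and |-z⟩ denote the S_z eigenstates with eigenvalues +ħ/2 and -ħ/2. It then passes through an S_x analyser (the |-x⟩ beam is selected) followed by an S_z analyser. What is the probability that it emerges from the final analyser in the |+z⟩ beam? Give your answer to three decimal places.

First analyser (S_x): P(|-x⟩) = |⟨-x|ψ⟩|² = 9/58.
After stage 1 the state is |-x⟩; P(|+z⟩) = |⟨+z|-x⟩|² = 1/2.
Joint probability = 9/58 × 1/2 = 0.078.

0.078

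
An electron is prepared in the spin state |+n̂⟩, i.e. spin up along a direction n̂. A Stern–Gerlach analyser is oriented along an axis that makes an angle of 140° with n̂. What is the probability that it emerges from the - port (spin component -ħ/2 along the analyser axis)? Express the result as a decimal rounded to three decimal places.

0.883

For spin-½, the probability of finding spin-up along an axis at angle θ to the initial spin direction is cos²(θ/2); spin-down is sin²(θ/2).
θ = 140°, so P = sin²(70°) ≈ 0.883.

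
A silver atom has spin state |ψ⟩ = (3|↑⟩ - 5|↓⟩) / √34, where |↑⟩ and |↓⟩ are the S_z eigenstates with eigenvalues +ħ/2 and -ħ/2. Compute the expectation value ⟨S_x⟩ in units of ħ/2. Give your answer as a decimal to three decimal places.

⟨σ_x⟩ = 2 Re(a* b)/(|a|²+|b|²) with a = 3, b = -5.
a* b = -15, so ⟨σ_x⟩ = -30/34.
⟨S_x⟩ = (ħ/2)·⟨σ_x⟩.

-0.882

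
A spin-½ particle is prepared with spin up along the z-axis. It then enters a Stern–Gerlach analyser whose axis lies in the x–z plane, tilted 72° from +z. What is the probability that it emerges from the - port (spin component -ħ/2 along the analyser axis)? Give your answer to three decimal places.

0.345

For spin-½, the probability of finding spin-up along an axis at angle θ to the initial spin direction is cos²(θ/2); spin-down is sin²(θ/2).
θ = 72°, so P = sin²(36°) ≈ 0.345.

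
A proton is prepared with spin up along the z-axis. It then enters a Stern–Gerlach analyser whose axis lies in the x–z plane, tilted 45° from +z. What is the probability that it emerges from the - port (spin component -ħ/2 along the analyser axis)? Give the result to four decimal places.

0.1464

For spin-½, the probability of finding spin-up along an axis at angle θ to the initial spin direction is cos²(θ/2); spin-down is sin²(θ/2).
θ = 45°, so P = sin²(22.5°) ≈ 0.1464.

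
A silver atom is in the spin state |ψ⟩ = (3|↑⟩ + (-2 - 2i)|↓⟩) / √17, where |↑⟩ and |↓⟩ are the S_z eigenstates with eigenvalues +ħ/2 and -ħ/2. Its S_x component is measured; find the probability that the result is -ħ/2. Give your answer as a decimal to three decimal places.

|-x⟩ = (|↑⟩ - |↓⟩)/√2, so ⟨-x|ψ⟩ = (5 + 2i) / (√2·√17).
P = |5 + 2i|² / 34 = 29/34.

0.853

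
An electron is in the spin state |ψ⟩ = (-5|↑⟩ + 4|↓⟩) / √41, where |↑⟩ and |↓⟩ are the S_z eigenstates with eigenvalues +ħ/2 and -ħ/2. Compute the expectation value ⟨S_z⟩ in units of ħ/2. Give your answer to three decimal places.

⟨σ_z⟩ = |a|² - |b|² divided by |a|²+|b|², with a, b the |↑⟩, |↓⟩ amplitudes.
= (25 - 16)/41 = 9/41.
⟨S_z⟩ = (ħ/2)·⟨σ_z⟩.

0.220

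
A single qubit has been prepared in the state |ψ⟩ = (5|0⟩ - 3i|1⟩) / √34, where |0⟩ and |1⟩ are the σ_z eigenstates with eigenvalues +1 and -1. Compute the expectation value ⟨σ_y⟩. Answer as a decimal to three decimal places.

-0.882

⟨σ_y⟩ = 2 Im(a* b)/(|a|²+|b|²) with a = 5, b = -3i.
a* b = -15i, so ⟨σ_y⟩ = -30/34.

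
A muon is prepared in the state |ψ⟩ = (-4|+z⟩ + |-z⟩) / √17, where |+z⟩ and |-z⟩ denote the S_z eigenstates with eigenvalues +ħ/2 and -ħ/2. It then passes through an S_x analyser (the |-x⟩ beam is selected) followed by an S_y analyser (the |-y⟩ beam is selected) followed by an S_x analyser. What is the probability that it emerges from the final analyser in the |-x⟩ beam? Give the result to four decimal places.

0.1838

First analyser (S_x): P(|-x⟩) = |⟨-x|ψ⟩|² = 25/34.
After stage 1 the state is |-x⟩; P(|-y⟩) = |⟨-y|-x⟩|² = 1/2.
After stage 2 the state is |-y⟩; P(|-x⟩) = |⟨-x|-y⟩|² = 1/2.
Joint probability = 25/34 × 1/2 × 1/2 = 0.1838.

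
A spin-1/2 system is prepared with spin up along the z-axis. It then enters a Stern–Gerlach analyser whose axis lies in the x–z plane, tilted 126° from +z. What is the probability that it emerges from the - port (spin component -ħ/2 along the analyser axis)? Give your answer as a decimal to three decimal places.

For spin-½, the probability of finding spin-up along an axis at angle θ to the initial spin direction is cos²(θ/2); spin-down is sin²(θ/2).
θ = 126°, so P = sin²(63°) ≈ 0.794.

0.794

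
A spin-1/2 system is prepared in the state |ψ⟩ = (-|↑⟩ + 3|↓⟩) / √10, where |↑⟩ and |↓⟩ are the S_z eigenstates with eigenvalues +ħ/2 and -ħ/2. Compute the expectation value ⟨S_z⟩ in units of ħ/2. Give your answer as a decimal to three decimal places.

⟨σ_z⟩ = |a|² - |b|² divided by |a|²+|b|², with a, b the |↑⟩, |↓⟩ amplitudes.
= (1 - 9)/10 = -8/10.
⟨S_z⟩ = (ħ/2)·⟨σ_z⟩.

-0.800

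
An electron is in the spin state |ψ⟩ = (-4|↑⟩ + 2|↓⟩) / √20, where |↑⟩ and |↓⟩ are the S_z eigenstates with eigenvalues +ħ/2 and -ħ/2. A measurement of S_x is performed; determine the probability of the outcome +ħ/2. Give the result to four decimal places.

|+x⟩ = (|↑⟩ + |↓⟩)/√2, so ⟨+x|ψ⟩ = (-2) / (√2·√20).
P = |-2|² / 40 = 4/40.

0.1000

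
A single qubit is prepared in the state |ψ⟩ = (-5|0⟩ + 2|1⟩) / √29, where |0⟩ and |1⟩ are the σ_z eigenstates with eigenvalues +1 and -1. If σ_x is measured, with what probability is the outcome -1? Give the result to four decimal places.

0.8448

|-x⟩ = (|0⟩ - |1⟩)/√2, so ⟨-x|ψ⟩ = (-7) / (√2·√29).
P = |-7|² / 58 = 49/58.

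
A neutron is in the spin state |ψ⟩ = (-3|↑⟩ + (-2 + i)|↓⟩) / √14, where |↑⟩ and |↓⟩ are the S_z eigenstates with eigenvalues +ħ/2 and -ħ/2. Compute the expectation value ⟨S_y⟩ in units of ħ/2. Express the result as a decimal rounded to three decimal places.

-0.429

⟨σ_y⟩ = 2 Im(a* b)/(|a|²+|b|²) with a = -3, b = (-2 + i).
a* b = (6 - 3i), so ⟨σ_y⟩ = -6/14.
⟨S_y⟩ = (ħ/2)·⟨σ_y⟩.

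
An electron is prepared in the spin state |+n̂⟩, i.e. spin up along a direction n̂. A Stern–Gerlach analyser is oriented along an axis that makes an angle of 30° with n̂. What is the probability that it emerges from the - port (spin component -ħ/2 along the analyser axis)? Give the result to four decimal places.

0.0670

For spin-½, the probability of finding spin-up along an axis at angle θ to the initial spin direction is cos²(θ/2); spin-down is sin²(θ/2).
θ = 30°, so P = sin²(15°) ≈ 0.0670.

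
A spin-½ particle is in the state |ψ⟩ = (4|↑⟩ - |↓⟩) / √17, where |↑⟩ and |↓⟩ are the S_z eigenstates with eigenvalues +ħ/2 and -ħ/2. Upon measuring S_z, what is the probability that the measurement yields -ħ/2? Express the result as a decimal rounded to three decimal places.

The -ħ/2 outcome corresponds to |↓⟩. Its amplitude in |ψ⟩ is -1/√17.
P = |-1|² / 17 = 1/17.

0.059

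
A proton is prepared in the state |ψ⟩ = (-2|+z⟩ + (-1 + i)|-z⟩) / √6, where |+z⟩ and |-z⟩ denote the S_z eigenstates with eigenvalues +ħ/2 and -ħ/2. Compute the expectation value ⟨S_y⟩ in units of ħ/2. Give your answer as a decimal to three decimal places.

⟨σ_y⟩ = 2 Im(a* b)/(|a|²+|b|²) with a = -2, b = (-1 + i).
a* b = (2 - 2i), so ⟨σ_y⟩ = -4/6.
⟨S_y⟩ = (ħ/2)·⟨σ_y⟩.

-0.667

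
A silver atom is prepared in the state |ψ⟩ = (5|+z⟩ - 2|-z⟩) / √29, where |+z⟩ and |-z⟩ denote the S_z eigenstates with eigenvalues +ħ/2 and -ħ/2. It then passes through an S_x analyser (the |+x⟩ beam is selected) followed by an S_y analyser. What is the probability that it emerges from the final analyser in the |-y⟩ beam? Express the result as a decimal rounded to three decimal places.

0.078

First analyser (S_x): P(|+x⟩) = |⟨+x|ψ⟩|² = 9/58.
After stage 1 the state is |+x⟩; P(|-y⟩) = |⟨-y|+x⟩|² = 1/2.
Joint probability = 9/58 × 1/2 = 0.078.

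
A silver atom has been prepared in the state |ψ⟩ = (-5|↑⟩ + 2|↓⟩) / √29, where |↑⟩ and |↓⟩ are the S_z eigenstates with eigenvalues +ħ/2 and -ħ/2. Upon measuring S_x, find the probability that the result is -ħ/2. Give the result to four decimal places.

0.8448

|-x⟩ = (|↑⟩ - |↓⟩)/√2, so ⟨-x|ψ⟩ = (-7) / (√2·√29).
P = |-7|² / 58 = 49/58.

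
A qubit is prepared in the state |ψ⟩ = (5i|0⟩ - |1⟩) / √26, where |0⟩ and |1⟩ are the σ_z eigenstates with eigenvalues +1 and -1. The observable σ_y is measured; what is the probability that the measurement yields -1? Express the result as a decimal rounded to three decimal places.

0.308

|-y⟩ = (|0⟩ - i|1⟩)/√2, so ⟨-y|ψ⟩ = (4i) / (√2·√26).
P = |4i|² / 52 = 16/52.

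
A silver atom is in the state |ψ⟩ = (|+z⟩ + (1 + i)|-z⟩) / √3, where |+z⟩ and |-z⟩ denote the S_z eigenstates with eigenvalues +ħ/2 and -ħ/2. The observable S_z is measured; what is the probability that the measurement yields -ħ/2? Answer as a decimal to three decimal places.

0.667

The -ħ/2 outcome corresponds to |-z⟩. Its amplitude in |ψ⟩ is (1 + i)/√3.
P = |1 + i|² / 3 = 2/3.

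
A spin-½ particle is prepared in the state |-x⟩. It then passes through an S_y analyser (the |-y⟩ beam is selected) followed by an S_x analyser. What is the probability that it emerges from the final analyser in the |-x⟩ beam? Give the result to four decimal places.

First analyser (S_y): from |-x⟩, P(|-y⟩) = 1/2.
After stage 1 the state is |-y⟩; P(|-x⟩) = |⟨-x|-y⟩|² = 1/2.
Joint probability = 1/2 × 1/2 = 0.2500.

0.2500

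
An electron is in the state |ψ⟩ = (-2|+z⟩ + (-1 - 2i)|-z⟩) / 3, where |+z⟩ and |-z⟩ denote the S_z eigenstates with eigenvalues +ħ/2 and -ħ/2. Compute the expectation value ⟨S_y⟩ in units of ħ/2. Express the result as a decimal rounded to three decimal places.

0.889

⟨σ_y⟩ = 2 Im(a* b)/(|a|²+|b|²) with a = -2, b = (-1 - 2i).
a* b = (2 + 4i), so ⟨σ_y⟩ = 8/9.
⟨S_y⟩ = (ħ/2)·⟨σ_y⟩.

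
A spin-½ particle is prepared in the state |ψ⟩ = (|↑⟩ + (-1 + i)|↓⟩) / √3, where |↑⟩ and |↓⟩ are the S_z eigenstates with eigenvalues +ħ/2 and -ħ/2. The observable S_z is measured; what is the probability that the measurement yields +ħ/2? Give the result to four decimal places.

The +ħ/2 outcome corresponds to |↑⟩. Its amplitude in |ψ⟩ is 1/√3.
P = |1|² / 3 = 1/3.

0.3333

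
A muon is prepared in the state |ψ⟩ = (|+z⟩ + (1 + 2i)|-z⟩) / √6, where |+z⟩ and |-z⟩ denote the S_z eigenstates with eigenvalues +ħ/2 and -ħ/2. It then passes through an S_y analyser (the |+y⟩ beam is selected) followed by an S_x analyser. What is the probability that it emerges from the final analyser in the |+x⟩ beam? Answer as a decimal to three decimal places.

First analyser (S_y): P(|+y⟩) = |⟨+y|ψ⟩|² = 10/12.
After stage 1 the state is |+y⟩; P(|+x⟩) = |⟨+x|+y⟩|² = 1/2.
Joint probability = 10/12 × 1/2 = 0.417.

0.417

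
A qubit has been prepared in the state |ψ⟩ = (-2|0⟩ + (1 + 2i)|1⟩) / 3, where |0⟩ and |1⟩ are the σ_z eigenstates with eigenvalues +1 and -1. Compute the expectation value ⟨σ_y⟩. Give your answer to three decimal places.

⟨σ_y⟩ = 2 Im(a* b)/(|a|²+|b|²) with a = -2, b = (1 + 2i).
a* b = (-2 - 4i), so ⟨σ_y⟩ = -8/9.

-0.889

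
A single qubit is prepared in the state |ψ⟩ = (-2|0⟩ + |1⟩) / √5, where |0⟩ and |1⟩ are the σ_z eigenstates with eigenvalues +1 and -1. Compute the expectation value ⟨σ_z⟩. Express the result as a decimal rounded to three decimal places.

⟨σ_z⟩ = |a|² - |b|² divided by |a|²+|b|², with a, b the |0⟩, |1⟩ amplitudes.
= (4 - 1)/5 = 3/5.

0.600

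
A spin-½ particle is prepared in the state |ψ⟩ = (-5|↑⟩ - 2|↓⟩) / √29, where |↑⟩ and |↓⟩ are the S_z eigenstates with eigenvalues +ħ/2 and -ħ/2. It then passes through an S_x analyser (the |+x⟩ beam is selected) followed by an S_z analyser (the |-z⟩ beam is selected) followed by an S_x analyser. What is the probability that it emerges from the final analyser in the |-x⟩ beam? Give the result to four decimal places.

0.2112

First analyser (S_x): P(|+x⟩) = |⟨+x|ψ⟩|² = 49/58.
After stage 1 the state is |+x⟩; P(|-z⟩) = |⟨-z|+x⟩|² = 1/2.
After stage 2 the state is |-z⟩; P(|-x⟩) = |⟨-x|-z⟩|² = 1/2.
Joint probability = 49/58 × 1/2 × 1/2 = 0.2112.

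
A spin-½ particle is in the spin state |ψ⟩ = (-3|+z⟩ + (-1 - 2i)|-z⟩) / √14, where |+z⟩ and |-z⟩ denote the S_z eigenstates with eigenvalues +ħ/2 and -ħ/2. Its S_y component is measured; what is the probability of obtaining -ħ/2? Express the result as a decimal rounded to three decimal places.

0.071

|-y⟩ = (|+z⟩ - i|-z⟩)/√2, so ⟨-y|ψ⟩ = (-1 - i) / (√2·√14).
P = |-1 - i|² / 28 = 2/28.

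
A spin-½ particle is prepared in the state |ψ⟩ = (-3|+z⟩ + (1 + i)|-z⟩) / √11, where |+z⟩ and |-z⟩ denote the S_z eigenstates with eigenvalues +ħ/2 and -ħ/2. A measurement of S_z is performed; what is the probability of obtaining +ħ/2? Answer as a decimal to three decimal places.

0.818

The +ħ/2 outcome corresponds to |+z⟩. Its amplitude in |ψ⟩ is -3/√11.
P = |-3|² / 11 = 9/11.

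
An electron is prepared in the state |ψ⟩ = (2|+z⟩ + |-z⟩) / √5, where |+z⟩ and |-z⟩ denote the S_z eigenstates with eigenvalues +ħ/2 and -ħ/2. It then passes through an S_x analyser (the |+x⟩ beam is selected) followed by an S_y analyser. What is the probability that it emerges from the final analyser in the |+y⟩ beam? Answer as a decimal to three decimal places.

0.450

First analyser (S_x): P(|+x⟩) = |⟨+x|ψ⟩|² = 9/10.
After stage 1 the state is |+x⟩; P(|+y⟩) = |⟨+y|+x⟩|² = 1/2.
Joint probability = 9/10 × 1/2 = 0.450.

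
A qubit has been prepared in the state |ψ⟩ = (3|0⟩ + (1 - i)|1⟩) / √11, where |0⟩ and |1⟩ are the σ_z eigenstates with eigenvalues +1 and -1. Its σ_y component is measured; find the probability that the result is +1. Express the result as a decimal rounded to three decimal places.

0.227

|+y⟩ = (|0⟩ + i|1⟩)/√2, so ⟨+y|ψ⟩ = (2 - i) / (√2·√11).
P = |2 - i|² / 22 = 5/22.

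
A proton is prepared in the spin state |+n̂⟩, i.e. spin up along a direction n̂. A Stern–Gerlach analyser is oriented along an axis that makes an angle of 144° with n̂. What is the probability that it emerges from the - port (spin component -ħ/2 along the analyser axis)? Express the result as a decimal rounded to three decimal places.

0.905

For spin-½, the probability of finding spin-up along an axis at angle θ to the initial spin direction is cos²(θ/2); spin-down is sin²(θ/2).
θ = 144°, so P = sin²(72°) ≈ 0.905.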